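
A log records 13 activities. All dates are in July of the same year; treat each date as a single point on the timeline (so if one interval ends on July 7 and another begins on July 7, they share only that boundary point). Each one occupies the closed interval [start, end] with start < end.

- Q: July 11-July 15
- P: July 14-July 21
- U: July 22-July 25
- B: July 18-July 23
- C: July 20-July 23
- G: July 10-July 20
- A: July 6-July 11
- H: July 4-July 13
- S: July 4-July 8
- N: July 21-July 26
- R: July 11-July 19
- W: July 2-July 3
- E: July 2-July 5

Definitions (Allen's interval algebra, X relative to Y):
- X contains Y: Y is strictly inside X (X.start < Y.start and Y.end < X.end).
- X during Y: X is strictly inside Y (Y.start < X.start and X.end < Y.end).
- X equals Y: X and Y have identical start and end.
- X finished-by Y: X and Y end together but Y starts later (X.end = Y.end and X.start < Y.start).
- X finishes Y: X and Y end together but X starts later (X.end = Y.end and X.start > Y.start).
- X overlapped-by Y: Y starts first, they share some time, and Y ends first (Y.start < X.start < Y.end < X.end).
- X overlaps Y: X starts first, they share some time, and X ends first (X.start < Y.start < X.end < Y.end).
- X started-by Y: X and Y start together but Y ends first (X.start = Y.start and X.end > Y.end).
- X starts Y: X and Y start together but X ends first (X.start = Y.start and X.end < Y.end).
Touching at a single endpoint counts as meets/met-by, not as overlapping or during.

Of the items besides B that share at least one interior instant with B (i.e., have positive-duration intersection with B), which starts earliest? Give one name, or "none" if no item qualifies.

Target B = [July 18, July 23].
A [July 6, July 11] → before → excluded.
C [July 20, July 23] → finishes → candidate.
E [July 2, July 5] → before → excluded.
G [July 10, July 20] → overlaps → candidate.
H [July 4, July 13] → before → excluded.
N [July 21, July 26] → overlapped-by → candidate.
P [July 14, July 21] → overlaps → candidate.
Q [July 11, July 15] → before → excluded.
R [July 11, July 19] → overlaps → candidate.
S [July 4, July 8] → before → excluded.
U [July 22, July 25] → overlapped-by → candidate.
W [July 2, July 3] → before → excluded.
Among candidates, earliest start is July 10 → G.

G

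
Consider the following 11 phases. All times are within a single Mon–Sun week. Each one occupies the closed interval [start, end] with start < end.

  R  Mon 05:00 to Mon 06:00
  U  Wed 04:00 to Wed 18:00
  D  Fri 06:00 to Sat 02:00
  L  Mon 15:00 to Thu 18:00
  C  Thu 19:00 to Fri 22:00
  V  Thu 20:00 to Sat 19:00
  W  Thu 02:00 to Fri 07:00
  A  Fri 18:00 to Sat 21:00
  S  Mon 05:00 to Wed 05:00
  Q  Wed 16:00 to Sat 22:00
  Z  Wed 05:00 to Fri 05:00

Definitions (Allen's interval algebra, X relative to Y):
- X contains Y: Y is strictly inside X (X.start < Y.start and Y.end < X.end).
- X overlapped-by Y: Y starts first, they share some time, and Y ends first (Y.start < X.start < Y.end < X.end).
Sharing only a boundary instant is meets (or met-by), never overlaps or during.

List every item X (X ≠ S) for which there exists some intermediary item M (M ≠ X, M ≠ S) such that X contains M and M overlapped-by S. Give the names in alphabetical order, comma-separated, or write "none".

L

Target S = [Mon 05:00, Wed 05:00].
Intermediaries M with M overlapped-by S: L, U.
Via L — items with X contains L: none.
Via U — items with X contains U: L.
Union: L.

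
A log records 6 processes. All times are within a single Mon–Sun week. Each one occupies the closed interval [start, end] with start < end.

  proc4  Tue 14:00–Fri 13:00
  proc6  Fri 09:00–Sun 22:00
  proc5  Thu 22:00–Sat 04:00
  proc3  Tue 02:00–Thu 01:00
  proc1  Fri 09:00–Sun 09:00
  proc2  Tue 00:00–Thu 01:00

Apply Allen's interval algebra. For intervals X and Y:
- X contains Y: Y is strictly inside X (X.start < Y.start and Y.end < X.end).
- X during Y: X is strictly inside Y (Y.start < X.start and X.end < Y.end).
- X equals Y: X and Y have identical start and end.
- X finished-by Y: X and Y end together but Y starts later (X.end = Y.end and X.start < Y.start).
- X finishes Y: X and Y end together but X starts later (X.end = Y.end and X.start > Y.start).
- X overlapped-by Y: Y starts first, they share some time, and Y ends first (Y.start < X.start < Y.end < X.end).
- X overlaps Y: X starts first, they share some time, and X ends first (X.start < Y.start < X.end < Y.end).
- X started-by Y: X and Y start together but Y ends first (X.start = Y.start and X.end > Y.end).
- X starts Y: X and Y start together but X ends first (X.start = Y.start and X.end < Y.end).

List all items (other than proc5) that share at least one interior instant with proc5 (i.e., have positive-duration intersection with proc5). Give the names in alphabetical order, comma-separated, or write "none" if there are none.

Target proc5 = [Thu 22:00, Sat 04:00].
proc1 [Fri 09:00, Sun 09:00] → overlapped-by → yes.
proc2 [Tue 00:00, Thu 01:00] → before → no.
proc3 [Tue 02:00, Thu 01:00] → before → no.
proc4 [Tue 14:00, Fri 13:00] → overlaps → yes.
proc6 [Fri 09:00, Sun 22:00] → overlapped-by → yes.
Result: proc1, proc4, proc6.

proc1, proc4, proc6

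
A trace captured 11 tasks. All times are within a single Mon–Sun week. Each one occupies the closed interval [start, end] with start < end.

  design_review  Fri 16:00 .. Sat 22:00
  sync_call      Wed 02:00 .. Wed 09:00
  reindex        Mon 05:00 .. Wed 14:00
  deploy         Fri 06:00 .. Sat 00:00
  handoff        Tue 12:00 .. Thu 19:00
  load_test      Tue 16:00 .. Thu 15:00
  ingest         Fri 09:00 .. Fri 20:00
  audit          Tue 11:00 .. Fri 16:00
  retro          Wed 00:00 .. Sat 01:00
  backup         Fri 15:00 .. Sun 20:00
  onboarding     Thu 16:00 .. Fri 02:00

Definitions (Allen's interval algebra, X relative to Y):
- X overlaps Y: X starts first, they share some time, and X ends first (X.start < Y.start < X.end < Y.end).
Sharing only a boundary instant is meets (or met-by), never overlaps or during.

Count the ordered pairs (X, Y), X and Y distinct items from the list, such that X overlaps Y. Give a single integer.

Checking all 110 ordered pairs for relation 'overlaps'; matching pairs in alphabetical order:
(audit, backup): audit overlaps backup ✓
(audit, deploy): audit overlaps deploy ✓
(audit, ingest): audit overlaps ingest ✓
(audit, retro): audit overlaps retro ✓
(deploy, backup): deploy overlaps backup ✓
(deploy, design_review): deploy overlaps design_review ✓
(handoff, onboarding): handoff overlaps onboarding ✓
(handoff, retro): handoff overlaps retro ✓
(ingest, backup): ingest overlaps backup ✓
(ingest, design_review): ingest overlaps design_review ✓
(load_test, retro): load_test overlaps retro ✓
(reindex, audit): reindex overlaps audit ✓
(reindex, handoff): reindex overlaps handoff ✓
(reindex, load_test): reindex overlaps load_test ✓
(reindex, retro): reindex overlaps retro ✓
(retro, backup): retro overlaps backup ✓
(retro, design_review): retro overlaps design_review ✓
Count: 17.

17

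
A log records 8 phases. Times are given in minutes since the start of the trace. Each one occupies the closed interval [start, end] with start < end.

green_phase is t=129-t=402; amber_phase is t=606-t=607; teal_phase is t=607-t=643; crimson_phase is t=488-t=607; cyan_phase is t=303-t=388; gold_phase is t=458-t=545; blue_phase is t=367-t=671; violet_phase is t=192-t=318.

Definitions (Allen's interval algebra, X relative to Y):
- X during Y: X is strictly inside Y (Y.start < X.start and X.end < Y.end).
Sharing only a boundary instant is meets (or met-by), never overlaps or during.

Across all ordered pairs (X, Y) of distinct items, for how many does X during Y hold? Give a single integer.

Checking all 56 ordered pairs for relation 'during'; matching pairs in alphabetical order:
(amber_phase, blue_phase): amber_phase during blue_phase ✓
(crimson_phase, blue_phase): crimson_phase during blue_phase ✓
(cyan_phase, green_phase): cyan_phase during green_phase ✓
(gold_phase, blue_phase): gold_phase during blue_phase ✓
(teal_phase, blue_phase): teal_phase during blue_phase ✓
(violet_phase, green_phase): violet_phase during green_phase ✓
Count: 6.

6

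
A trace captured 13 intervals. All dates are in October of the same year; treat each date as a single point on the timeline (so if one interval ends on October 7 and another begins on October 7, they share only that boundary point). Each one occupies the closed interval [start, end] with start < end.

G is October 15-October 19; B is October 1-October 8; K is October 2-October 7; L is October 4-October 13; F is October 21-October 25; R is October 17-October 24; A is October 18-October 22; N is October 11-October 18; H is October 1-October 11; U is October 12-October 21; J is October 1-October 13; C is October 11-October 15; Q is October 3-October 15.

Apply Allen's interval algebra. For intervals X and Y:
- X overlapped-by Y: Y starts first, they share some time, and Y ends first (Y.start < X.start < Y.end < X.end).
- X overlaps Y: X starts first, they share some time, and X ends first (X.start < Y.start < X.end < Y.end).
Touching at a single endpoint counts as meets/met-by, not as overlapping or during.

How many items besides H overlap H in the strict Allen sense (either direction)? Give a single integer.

Target H = [October 1, October 11].
A [October 18, October 22] → after → no.
B [October 1, October 8] → starts → no.
C [October 11, October 15] → met-by → no.
F [October 21, October 25] → after → no.
G [October 15, October 19] → after → no.
J [October 1, October 13] → started-by → no.
K [October 2, October 7] → during → no.
L [October 4, October 13] → overlapped-by → counts.
N [October 11, October 18] → met-by → no.
Q [October 3, October 15] → overlapped-by → counts.
R [October 17, October 24] → after → no.
U [October 12, October 21] → after → no.
Total: 2.

2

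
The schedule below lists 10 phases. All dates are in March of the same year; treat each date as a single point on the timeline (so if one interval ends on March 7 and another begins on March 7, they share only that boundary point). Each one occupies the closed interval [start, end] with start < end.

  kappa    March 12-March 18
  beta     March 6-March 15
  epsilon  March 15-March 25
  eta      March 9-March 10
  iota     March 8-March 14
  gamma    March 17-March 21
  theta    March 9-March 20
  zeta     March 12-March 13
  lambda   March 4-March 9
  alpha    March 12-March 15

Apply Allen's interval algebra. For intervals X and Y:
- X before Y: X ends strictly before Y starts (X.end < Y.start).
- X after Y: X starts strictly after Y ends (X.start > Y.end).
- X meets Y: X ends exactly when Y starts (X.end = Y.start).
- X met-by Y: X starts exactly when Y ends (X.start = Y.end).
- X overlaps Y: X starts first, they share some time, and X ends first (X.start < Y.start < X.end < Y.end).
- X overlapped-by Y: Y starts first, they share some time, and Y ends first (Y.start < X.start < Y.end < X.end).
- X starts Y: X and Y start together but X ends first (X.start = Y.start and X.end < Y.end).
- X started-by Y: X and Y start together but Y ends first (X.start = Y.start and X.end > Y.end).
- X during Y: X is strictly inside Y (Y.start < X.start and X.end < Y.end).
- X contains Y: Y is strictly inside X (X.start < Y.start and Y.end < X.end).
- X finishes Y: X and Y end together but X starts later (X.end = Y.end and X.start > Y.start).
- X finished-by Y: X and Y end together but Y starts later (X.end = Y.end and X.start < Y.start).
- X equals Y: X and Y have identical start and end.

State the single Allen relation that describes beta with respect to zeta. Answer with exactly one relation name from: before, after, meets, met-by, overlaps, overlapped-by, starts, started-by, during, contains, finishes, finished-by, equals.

contains

beta = [March 6, March 15]; zeta = [March 12, March 13].
Compare endpoints: beta.start < zeta.start, beta.start < zeta.end, beta.end > zeta.start, beta.end > zeta.end.
That pattern is 'contains'.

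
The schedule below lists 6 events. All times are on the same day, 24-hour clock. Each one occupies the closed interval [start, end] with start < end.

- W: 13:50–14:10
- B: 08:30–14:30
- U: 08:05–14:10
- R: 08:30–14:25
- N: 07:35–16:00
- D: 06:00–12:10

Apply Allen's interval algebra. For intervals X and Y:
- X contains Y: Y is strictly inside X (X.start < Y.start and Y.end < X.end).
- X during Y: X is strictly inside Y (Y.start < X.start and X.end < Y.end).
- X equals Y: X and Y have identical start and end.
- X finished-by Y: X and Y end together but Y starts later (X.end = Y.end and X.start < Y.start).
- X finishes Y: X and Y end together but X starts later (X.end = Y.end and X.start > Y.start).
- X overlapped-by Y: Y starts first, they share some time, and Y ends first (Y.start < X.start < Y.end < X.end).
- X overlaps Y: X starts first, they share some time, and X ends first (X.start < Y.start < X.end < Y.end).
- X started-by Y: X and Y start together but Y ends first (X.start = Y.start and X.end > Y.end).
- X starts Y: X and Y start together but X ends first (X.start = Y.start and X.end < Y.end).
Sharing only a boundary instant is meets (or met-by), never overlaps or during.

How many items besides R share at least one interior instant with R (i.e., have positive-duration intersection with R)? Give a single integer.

Target R = [08:30, 14:25].
B [08:30, 14:30] → started-by → counts.
D [06:00, 12:10] → overlaps → counts.
N [07:35, 16:00] → contains → counts.
U [08:05, 14:10] → overlaps → counts.
W [13:50, 14:10] → during → counts.
Total: 5.

5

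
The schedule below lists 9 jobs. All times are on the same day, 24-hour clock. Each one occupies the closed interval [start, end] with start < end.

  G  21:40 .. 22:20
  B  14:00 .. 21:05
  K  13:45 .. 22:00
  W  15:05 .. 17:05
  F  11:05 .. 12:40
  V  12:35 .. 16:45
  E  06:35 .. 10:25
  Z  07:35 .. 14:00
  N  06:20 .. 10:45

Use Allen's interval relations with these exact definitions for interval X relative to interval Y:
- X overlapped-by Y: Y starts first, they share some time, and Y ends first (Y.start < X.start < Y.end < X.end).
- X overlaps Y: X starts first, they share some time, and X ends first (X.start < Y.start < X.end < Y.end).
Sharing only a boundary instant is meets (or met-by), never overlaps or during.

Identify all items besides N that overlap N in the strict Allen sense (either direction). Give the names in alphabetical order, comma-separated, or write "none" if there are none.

Target N = [06:20, 10:45].
B [14:00, 21:05] → after → no.
E [06:35, 10:25] → during → no.
F [11:05, 12:40] → after → no.
G [21:40, 22:20] → after → no.
K [13:45, 22:00] → after → no.
V [12:35, 16:45] → after → no.
W [15:05, 17:05] → after → no.
Z [07:35, 14:00] → overlapped-by → yes.
Result: Z.

Z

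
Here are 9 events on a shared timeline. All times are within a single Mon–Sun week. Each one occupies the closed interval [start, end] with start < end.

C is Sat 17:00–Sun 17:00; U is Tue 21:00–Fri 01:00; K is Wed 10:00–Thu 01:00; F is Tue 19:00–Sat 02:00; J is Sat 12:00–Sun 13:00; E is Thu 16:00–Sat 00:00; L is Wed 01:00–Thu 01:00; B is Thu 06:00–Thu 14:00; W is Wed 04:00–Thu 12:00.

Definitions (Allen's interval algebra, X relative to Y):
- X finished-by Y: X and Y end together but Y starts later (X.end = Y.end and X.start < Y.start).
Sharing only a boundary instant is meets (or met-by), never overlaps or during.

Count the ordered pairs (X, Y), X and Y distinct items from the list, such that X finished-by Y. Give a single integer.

1

Checking all 72 ordered pairs for relation 'finished-by'; matching pairs in alphabetical order:
(L, K): L finished-by K ✓
Count: 1.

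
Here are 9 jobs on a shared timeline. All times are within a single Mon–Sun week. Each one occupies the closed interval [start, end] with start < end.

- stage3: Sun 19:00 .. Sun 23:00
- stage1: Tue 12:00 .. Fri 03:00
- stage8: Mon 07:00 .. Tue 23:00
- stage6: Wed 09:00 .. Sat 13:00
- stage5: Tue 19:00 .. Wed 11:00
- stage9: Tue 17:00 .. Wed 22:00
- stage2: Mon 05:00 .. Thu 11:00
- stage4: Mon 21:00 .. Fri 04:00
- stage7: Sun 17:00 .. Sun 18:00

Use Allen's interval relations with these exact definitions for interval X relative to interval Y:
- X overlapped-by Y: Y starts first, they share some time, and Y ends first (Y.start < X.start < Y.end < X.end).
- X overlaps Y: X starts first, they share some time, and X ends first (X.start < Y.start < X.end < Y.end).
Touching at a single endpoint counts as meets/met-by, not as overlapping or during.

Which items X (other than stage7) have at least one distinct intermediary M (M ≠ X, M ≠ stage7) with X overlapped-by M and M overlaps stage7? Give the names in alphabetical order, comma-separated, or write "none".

Target stage7 = [Sun 17:00, Sun 18:00].
Intermediaries M with M overlaps stage7: none.
Union: none.

none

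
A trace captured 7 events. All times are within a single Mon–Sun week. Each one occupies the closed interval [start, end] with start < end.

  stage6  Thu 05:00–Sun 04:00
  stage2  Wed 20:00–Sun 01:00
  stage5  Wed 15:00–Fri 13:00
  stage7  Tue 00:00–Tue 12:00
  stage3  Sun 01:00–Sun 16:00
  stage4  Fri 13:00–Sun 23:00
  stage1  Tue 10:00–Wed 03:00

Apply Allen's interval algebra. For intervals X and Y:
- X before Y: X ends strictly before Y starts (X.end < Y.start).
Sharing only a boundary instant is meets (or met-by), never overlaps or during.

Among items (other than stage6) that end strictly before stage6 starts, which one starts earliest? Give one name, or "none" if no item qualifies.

stage7

Target stage6 = [Thu 05:00, Sun 04:00].
stage1 [Tue 10:00, Wed 03:00] → before → candidate.
stage2 [Wed 20:00, Sun 01:00] → overlaps → excluded.
stage3 [Sun 01:00, Sun 16:00] → overlapped-by → excluded.
stage4 [Fri 13:00, Sun 23:00] → overlapped-by → excluded.
stage5 [Wed 15:00, Fri 13:00] → overlaps → excluded.
stage7 [Tue 00:00, Tue 12:00] → before → candidate.
Among candidates, earliest start is Tue 00:00 → stage7.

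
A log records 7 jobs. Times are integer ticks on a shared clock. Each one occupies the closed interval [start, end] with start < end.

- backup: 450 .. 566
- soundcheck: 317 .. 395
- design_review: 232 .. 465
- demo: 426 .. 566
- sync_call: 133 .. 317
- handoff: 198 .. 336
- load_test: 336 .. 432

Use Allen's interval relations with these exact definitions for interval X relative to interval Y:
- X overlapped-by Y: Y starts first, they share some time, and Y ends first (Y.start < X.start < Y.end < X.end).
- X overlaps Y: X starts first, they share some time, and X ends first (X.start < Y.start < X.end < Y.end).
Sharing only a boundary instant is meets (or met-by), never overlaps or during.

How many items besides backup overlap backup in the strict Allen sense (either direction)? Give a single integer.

Target backup = [450, 566].
demo [426, 566] → finished-by → no.
design_review [232, 465] → overlaps → counts.
handoff [198, 336] → before → no.
load_test [336, 432] → before → no.
soundcheck [317, 395] → before → no.
sync_call [133, 317] → before → no.
Total: 1.

1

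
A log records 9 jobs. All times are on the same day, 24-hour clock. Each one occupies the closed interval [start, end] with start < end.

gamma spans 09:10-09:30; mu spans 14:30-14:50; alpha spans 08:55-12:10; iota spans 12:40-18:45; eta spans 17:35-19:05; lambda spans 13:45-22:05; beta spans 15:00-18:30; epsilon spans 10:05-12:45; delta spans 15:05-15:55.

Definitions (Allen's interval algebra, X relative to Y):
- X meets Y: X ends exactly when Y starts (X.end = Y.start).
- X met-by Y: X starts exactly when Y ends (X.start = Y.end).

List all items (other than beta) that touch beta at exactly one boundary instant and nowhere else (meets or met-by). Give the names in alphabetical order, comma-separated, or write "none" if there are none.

Target beta = [15:00, 18:30].
alpha [08:55, 12:10] → before → no.
delta [15:05, 15:55] → during → no.
epsilon [10:05, 12:45] → before → no.
eta [17:35, 19:05] → overlapped-by → no.
gamma [09:10, 09:30] → before → no.
iota [12:40, 18:45] → contains → no.
lambda [13:45, 22:05] → contains → no.
mu [14:30, 14:50] → before → no.
Result: none.

none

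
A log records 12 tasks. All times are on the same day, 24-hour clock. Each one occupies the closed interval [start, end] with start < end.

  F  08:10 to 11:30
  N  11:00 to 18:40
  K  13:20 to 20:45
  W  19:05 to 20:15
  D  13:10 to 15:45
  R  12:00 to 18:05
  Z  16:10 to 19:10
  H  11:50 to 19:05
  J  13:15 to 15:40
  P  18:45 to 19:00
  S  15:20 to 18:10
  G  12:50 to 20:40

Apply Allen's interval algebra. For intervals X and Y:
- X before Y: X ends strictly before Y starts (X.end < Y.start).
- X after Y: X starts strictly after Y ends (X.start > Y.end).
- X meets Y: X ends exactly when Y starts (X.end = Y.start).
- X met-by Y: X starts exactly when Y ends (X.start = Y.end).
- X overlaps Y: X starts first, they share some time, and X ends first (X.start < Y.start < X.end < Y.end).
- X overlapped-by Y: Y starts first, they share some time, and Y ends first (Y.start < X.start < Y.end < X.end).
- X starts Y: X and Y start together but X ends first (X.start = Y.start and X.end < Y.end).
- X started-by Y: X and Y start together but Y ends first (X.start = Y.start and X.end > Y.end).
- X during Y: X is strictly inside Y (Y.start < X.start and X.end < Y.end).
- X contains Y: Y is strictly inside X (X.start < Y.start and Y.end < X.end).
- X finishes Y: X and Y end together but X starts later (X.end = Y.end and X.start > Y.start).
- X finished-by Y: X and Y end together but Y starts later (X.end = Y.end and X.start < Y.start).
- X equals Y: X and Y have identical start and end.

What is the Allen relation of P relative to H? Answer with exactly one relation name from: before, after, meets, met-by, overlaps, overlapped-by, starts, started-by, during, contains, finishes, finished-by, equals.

P = [18:45, 19:00]; H = [11:50, 19:05].
Compare endpoints: P.start > H.start, P.start < H.end, P.end > H.start, P.end < H.end.
That pattern is 'during'.

during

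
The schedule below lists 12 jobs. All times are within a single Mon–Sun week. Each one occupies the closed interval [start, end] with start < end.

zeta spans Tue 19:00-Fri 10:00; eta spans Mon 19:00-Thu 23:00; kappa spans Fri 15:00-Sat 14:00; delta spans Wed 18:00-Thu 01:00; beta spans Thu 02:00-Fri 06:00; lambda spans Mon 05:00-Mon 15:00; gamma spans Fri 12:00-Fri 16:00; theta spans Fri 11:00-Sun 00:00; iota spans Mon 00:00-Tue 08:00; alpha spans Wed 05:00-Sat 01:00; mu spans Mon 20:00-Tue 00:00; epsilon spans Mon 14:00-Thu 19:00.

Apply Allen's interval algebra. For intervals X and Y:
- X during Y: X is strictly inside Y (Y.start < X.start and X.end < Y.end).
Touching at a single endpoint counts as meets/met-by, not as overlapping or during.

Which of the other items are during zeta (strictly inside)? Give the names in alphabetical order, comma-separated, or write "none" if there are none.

Target zeta = [Tue 19:00, Fri 10:00].
alpha [Wed 05:00, Sat 01:00] → overlapped-by → no.
beta [Thu 02:00, Fri 06:00] → during → yes.
delta [Wed 18:00, Thu 01:00] → during → yes.
epsilon [Mon 14:00, Thu 19:00] → overlaps → no.
eta [Mon 19:00, Thu 23:00] → overlaps → no.
gamma [Fri 12:00, Fri 16:00] → after → no.
iota [Mon 00:00, Tue 08:00] → before → no.
kappa [Fri 15:00, Sat 14:00] → after → no.
lambda [Mon 05:00, Mon 15:00] → before → no.
mu [Mon 20:00, Tue 00:00] → before → no.
theta [Fri 11:00, Sun 00:00] → after → no.
Result: beta, delta.

beta, delta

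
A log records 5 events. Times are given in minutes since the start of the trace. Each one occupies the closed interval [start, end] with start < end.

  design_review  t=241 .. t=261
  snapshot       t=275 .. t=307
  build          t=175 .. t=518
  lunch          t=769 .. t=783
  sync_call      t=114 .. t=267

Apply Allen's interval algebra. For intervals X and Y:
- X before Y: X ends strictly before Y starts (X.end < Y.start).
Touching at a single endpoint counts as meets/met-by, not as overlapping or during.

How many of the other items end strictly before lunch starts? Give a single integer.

4

Target lunch = [t=769, t=783].
build [t=175, t=518] → before → counts.
design_review [t=241, t=261] → before → counts.
snapshot [t=275, t=307] → before → counts.
sync_call [t=114, t=267] → before → counts.
Total: 4.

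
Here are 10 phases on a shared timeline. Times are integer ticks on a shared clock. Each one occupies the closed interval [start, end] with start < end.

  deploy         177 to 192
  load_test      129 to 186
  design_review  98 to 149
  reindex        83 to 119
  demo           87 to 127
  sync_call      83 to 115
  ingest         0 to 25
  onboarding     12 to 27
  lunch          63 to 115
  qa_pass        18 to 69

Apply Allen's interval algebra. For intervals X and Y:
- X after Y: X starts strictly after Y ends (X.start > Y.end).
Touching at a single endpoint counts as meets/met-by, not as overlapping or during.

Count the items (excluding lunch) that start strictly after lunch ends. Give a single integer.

2

Target lunch = [63, 115].
demo [87, 127] → overlapped-by → no.
deploy [177, 192] → after → counts.
design_review [98, 149] → overlapped-by → no.
ingest [0, 25] → before → no.
load_test [129, 186] → after → counts.
onboarding [12, 27] → before → no.
qa_pass [18, 69] → overlaps → no.
reindex [83, 119] → overlapped-by → no.
sync_call [83, 115] → finishes → no.
Total: 2.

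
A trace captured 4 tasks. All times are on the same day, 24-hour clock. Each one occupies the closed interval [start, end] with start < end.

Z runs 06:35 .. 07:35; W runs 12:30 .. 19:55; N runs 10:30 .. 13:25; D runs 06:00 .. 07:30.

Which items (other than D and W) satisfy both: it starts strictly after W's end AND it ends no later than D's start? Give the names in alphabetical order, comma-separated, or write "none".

Conditions: its start is strictly after W's end (X.start > 19:55) AND its end is no later than D's start (X.end <= 06:00).
N: start 10:30 > 19:55? ✗; end 13:25 <= 06:00? ✗ → no.
Z: start 06:35 > 19:55? ✗; end 07:35 <= 06:00? ✗ → no.
Result: none.

none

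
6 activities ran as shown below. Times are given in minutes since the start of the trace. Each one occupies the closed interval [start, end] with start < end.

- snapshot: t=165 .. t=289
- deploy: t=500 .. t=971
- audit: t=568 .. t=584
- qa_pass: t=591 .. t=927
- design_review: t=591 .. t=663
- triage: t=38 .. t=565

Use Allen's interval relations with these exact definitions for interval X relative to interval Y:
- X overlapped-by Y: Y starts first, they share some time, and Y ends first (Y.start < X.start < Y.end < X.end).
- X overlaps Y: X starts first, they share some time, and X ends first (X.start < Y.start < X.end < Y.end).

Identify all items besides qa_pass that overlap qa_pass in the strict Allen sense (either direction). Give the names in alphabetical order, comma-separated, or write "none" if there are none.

none

Target qa_pass = [t=591, t=927].
audit [t=568, t=584] → before → no.
deploy [t=500, t=971] → contains → no.
design_review [t=591, t=663] → starts → no.
snapshot [t=165, t=289] → before → no.
triage [t=38, t=565] → before → no.
Result: none.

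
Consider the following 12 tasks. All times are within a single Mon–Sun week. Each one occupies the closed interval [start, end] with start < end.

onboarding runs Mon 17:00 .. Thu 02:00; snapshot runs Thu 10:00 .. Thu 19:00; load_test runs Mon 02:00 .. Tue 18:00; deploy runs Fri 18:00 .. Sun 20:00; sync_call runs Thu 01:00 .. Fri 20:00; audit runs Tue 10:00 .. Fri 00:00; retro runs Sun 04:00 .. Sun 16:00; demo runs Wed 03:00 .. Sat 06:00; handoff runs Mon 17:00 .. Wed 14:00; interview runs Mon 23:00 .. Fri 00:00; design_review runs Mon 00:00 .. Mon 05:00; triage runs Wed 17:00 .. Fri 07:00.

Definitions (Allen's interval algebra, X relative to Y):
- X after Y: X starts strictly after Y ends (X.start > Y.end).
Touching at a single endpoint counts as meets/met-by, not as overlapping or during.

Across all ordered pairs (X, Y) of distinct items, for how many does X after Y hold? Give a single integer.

34

Checking all 132 ordered pairs for relation 'after'; matching pairs in alphabetical order:
(audit, design_review): audit after design_review ✓
(demo, design_review): demo after design_review ✓
(demo, load_test): demo after load_test ✓
(deploy, audit): deploy after audit ✓
(deploy, design_review): deploy after design_review ✓
(deploy, handoff): deploy after handoff ✓
(deploy, interview): deploy after interview ✓
(deploy, load_test): deploy after load_test ✓
(deploy, onboarding): deploy after onboarding ✓
(deploy, snapshot): deploy after snapshot ✓
(deploy, triage): deploy after triage ✓
(handoff, design_review): handoff after design_review ✓
(interview, design_review): interview after design_review ✓
(onboarding, design_review): onboarding after design_review ✓
(retro, audit): retro after audit ✓
(retro, demo): retro after demo ✓
(retro, design_review): retro after design_review ✓
(retro, handoff): retro after handoff ✓
(retro, interview): retro after interview ✓
(retro, load_test): retro after load_test ✓
(retro, onboarding): retro after onboarding ✓
(retro, snapshot): retro after snapshot ✓
(retro, sync_call): retro after sync_call ✓
(retro, triage): retro after triage ✓
... plus 10 further pairs not listed.
Count: 34.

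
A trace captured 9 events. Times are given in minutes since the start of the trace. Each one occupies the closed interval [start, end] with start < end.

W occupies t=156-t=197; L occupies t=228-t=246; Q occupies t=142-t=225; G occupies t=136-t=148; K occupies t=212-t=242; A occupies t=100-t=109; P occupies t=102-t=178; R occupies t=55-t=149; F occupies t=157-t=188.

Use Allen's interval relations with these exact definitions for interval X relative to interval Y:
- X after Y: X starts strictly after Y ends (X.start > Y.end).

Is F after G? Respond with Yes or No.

F = [t=157, t=188], G = [t=136, t=148].
Actual relation of F to G: after.
Asked whether 'after' holds → Yes.

Yes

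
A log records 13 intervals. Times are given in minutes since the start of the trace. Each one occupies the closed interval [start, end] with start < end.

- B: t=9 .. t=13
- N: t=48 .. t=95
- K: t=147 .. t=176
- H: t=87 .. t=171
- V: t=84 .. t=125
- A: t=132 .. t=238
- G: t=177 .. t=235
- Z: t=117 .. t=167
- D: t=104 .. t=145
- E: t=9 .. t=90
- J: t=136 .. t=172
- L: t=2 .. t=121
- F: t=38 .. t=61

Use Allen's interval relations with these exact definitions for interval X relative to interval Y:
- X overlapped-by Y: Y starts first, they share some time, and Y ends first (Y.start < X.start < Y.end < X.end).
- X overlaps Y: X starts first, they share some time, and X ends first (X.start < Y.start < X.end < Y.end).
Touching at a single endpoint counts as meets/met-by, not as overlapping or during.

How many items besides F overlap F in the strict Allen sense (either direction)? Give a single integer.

Target F = [t=38, t=61].
A [t=132, t=238] → after → no.
B [t=9, t=13] → before → no.
D [t=104, t=145] → after → no.
E [t=9, t=90] → contains → no.
G [t=177, t=235] → after → no.
H [t=87, t=171] → after → no.
J [t=136, t=172] → after → no.
K [t=147, t=176] → after → no.
L [t=2, t=121] → contains → no.
N [t=48, t=95] → overlapped-by → counts.
V [t=84, t=125] → after → no.
Z [t=117, t=167] → after → no.
Total: 1.

1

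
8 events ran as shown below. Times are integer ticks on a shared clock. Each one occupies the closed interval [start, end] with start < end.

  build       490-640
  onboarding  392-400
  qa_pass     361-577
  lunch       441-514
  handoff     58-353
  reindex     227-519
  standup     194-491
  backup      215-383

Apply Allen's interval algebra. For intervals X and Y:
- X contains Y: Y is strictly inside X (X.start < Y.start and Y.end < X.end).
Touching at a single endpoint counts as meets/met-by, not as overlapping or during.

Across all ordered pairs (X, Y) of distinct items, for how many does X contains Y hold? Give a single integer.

Checking all 56 ordered pairs for relation 'contains'; matching pairs in alphabetical order:
(qa_pass, lunch): qa_pass contains lunch ✓
(qa_pass, onboarding): qa_pass contains onboarding ✓
(reindex, lunch): reindex contains lunch ✓
(reindex, onboarding): reindex contains onboarding ✓
(standup, backup): standup contains backup ✓
(standup, onboarding): standup contains onboarding ✓
Count: 6.

6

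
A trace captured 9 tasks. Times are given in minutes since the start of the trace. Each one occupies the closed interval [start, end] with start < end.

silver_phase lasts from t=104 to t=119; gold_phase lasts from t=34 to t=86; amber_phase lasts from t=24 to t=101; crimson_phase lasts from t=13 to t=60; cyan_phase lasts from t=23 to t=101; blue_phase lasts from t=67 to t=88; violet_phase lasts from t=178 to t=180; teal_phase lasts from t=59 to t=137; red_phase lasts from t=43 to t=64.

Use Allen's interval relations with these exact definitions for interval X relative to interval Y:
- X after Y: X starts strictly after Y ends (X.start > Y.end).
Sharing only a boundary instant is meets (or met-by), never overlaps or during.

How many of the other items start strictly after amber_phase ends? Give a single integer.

2

Target amber_phase = [t=24, t=101].
blue_phase [t=67, t=88] → during → no.
crimson_phase [t=13, t=60] → overlaps → no.
cyan_phase [t=23, t=101] → finished-by → no.
gold_phase [t=34, t=86] → during → no.
red_phase [t=43, t=64] → during → no.
silver_phase [t=104, t=119] → after → counts.
teal_phase [t=59, t=137] → overlapped-by → no.
violet_phase [t=178, t=180] → after → counts.
Total: 2.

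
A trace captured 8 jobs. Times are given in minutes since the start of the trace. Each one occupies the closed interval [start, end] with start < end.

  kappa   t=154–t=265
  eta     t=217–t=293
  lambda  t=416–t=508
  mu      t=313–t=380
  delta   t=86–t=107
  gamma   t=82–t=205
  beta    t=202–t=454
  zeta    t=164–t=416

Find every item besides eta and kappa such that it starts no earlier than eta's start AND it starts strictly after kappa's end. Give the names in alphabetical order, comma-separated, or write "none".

Conditions: its start is no earlier than eta's start (X.start >= t=217) AND its start is strictly after kappa's end (X.start > t=265).
beta: start t=202 >= t=217? ✗; start t=202 > t=265? ✗ → no.
delta: start t=86 >= t=217? ✗; start t=86 > t=265? ✗ → no.
gamma: start t=82 >= t=217? ✗; start t=82 > t=265? ✗ → no.
lambda: start t=416 >= t=217? ✓; start t=416 > t=265? ✓ → yes.
mu: start t=313 >= t=217? ✓; start t=313 > t=265? ✓ → yes.
zeta: start t=164 >= t=217? ✗; start t=164 > t=265? ✗ → no.
Result: lambda, mu.

lambda, mu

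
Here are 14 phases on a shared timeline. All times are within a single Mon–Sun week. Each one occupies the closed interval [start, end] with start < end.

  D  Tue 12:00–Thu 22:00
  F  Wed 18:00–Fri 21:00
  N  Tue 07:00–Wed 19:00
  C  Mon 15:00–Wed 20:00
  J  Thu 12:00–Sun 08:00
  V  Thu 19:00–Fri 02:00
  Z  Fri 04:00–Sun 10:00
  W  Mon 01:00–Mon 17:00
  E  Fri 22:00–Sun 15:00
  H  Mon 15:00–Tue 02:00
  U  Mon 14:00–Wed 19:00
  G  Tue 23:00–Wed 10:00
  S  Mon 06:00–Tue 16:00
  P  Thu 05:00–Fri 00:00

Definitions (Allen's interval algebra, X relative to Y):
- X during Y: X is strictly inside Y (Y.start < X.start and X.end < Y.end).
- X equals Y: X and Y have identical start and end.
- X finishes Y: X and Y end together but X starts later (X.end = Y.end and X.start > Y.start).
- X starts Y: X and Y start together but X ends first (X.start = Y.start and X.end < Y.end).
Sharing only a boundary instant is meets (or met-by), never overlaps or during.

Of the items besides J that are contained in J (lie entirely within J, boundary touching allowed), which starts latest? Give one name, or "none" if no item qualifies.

V

Target J = [Thu 12:00, Sun 08:00].
C [Mon 15:00, Wed 20:00] → before → excluded.
D [Tue 12:00, Thu 22:00] → overlaps → excluded.
E [Fri 22:00, Sun 15:00] → overlapped-by → excluded.
F [Wed 18:00, Fri 21:00] → overlaps → excluded.
G [Tue 23:00, Wed 10:00] → before → excluded.
H [Mon 15:00, Tue 02:00] → before → excluded.
N [Tue 07:00, Wed 19:00] → before → excluded.
P [Thu 05:00, Fri 00:00] → overlaps → excluded.
S [Mon 06:00, Tue 16:00] → before → excluded.
U [Mon 14:00, Wed 19:00] → before → excluded.
V [Thu 19:00, Fri 02:00] → during → candidate.
W [Mon 01:00, Mon 17:00] → before → excluded.
Z [Fri 04:00, Sun 10:00] → overlapped-by → excluded.
Among candidates, latest start is Thu 19:00 → V.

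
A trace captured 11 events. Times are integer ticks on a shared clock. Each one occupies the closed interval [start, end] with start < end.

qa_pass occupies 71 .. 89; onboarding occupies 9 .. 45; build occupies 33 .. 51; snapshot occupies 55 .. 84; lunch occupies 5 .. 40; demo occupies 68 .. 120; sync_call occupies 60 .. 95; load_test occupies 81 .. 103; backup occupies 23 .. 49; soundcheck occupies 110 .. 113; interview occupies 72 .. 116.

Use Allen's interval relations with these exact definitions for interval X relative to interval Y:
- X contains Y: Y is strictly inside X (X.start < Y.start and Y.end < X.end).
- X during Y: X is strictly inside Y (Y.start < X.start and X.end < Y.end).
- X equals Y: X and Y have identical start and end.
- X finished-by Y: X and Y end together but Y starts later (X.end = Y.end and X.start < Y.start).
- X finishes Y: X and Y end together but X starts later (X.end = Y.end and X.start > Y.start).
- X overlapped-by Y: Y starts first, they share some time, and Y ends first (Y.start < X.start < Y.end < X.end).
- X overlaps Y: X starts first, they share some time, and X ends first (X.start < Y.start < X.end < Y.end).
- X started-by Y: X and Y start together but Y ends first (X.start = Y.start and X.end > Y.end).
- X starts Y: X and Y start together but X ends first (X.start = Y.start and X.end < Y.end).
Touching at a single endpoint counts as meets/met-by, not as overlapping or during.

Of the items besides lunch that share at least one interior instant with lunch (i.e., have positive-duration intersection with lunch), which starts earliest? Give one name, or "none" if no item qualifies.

onboarding

Target lunch = [5, 40].
backup [23, 49] → overlapped-by → candidate.
build [33, 51] → overlapped-by → candidate.
demo [68, 120] → after → excluded.
interview [72, 116] → after → excluded.
load_test [81, 103] → after → excluded.
onboarding [9, 45] → overlapped-by → candidate.
qa_pass [71, 89] → after → excluded.
snapshot [55, 84] → after → excluded.
soundcheck [110, 113] → after → excluded.
sync_call [60, 95] → after → excluded.
Among candidates, earliest start is 9 → onboarding.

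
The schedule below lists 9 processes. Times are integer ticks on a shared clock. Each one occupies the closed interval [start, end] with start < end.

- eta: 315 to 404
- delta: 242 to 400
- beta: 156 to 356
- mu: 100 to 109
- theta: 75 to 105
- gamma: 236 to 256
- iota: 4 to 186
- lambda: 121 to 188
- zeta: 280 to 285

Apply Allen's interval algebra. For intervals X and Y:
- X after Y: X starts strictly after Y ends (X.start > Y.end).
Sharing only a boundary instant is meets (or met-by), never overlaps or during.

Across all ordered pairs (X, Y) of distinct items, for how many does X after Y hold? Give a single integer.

Checking all 72 ordered pairs for relation 'after'; matching pairs in alphabetical order:
(beta, mu): beta after mu ✓
(beta, theta): beta after theta ✓
(delta, iota): delta after iota ✓
(delta, lambda): delta after lambda ✓
(delta, mu): delta after mu ✓
(delta, theta): delta after theta ✓
(eta, gamma): eta after gamma ✓
(eta, iota): eta after iota ✓
(eta, lambda): eta after lambda ✓
(eta, mu): eta after mu ✓
(eta, theta): eta after theta ✓
(eta, zeta): eta after zeta ✓
(gamma, iota): gamma after iota ✓
(gamma, lambda): gamma after lambda ✓
(gamma, mu): gamma after mu ✓
(gamma, theta): gamma after theta ✓
(lambda, mu): lambda after mu ✓
(lambda, theta): lambda after theta ✓
(zeta, gamma): zeta after gamma ✓
(zeta, iota): zeta after iota ✓
(zeta, lambda): zeta after lambda ✓
(zeta, mu): zeta after mu ✓
(zeta, theta): zeta after theta ✓
Count: 23.

23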